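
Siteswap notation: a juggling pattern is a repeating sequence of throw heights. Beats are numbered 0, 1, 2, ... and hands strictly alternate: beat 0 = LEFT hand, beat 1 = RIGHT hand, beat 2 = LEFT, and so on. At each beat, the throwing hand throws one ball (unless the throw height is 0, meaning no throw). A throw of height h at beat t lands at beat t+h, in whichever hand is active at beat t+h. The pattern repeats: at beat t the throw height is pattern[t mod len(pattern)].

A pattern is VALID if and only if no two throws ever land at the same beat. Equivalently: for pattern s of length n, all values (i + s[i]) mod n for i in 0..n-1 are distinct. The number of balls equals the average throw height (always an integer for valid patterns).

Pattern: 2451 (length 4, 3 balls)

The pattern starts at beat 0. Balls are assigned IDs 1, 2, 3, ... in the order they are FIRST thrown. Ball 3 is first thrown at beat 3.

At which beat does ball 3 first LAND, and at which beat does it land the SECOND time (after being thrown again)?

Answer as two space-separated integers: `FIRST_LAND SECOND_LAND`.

Answer: 4 6

Derivation:
Beat 0 (L): throw ball1 h=2 -> lands@2:L; in-air after throw: [b1@2:L]
Beat 1 (R): throw ball2 h=4 -> lands@5:R; in-air after throw: [b1@2:L b2@5:R]
Beat 2 (L): throw ball1 h=5 -> lands@7:R; in-air after throw: [b2@5:R b1@7:R]
Beat 3 (R): throw ball3 h=1 -> lands@4:L; in-air after throw: [b3@4:L b2@5:R b1@7:R]
Beat 4 (L): throw ball3 h=2 -> lands@6:L; in-air after throw: [b2@5:R b3@6:L b1@7:R]
Beat 5 (R): throw ball2 h=4 -> lands@9:R; in-air after throw: [b3@6:L b1@7:R b2@9:R]
Beat 6 (L): throw ball3 h=5 -> lands@11:R; in-air after throw: [b1@7:R b2@9:R b3@11:R]
Ball 3: thrown@3 h=1 -> first land @4; rethrown@4 h=2 -> second land @6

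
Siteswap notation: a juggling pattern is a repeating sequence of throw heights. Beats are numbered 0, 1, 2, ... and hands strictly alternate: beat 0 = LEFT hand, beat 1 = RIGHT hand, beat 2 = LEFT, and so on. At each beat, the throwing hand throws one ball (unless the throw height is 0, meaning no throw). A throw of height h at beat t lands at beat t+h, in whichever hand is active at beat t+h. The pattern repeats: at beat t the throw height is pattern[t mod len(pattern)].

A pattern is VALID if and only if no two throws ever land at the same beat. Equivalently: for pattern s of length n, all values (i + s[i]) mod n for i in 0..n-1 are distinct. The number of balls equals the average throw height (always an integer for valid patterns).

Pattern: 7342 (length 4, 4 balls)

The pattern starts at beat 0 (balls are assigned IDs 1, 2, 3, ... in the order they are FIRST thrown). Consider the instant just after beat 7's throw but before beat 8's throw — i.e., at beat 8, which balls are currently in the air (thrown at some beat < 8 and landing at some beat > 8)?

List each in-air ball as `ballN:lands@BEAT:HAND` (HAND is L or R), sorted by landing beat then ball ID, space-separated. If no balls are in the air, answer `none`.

Answer: ball1:lands@9:R ball3:lands@10:L ball2:lands@11:R

Derivation:
Beat 0 (L): throw ball1 h=7 -> lands@7:R; in-air after throw: [b1@7:R]
Beat 1 (R): throw ball2 h=3 -> lands@4:L; in-air after throw: [b2@4:L b1@7:R]
Beat 2 (L): throw ball3 h=4 -> lands@6:L; in-air after throw: [b2@4:L b3@6:L b1@7:R]
Beat 3 (R): throw ball4 h=2 -> lands@5:R; in-air after throw: [b2@4:L b4@5:R b3@6:L b1@7:R]
Beat 4 (L): throw ball2 h=7 -> lands@11:R; in-air after throw: [b4@5:R b3@6:L b1@7:R b2@11:R]
Beat 5 (R): throw ball4 h=3 -> lands@8:L; in-air after throw: [b3@6:L b1@7:R b4@8:L b2@11:R]
Beat 6 (L): throw ball3 h=4 -> lands@10:L; in-air after throw: [b1@7:R b4@8:L b3@10:L b2@11:R]
Beat 7 (R): throw ball1 h=2 -> lands@9:R; in-air after throw: [b4@8:L b1@9:R b3@10:L b2@11:R]
Beat 8 (L): throw ball4 h=7 -> lands@15:R; in-air after throw: [b1@9:R b3@10:L b2@11:R b4@15:R]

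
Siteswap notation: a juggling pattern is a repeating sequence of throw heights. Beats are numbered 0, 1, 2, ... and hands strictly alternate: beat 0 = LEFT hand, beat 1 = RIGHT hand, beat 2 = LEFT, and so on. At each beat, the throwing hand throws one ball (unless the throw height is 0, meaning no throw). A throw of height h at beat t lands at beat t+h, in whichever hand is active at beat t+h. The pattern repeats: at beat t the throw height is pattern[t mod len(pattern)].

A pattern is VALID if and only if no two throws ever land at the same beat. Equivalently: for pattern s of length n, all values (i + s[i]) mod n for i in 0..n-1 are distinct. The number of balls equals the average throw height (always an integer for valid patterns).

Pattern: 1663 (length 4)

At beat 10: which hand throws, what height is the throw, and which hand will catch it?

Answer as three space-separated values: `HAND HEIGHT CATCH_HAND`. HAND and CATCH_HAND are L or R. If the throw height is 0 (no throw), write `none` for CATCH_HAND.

Answer: L 6 L

Derivation:
Beat 10: 10 mod 2 = 0, so hand = L
Throw height = pattern[10 mod 4] = pattern[2] = 6
Lands at beat 10+6=16, 16 mod 2 = 0, so catch hand = L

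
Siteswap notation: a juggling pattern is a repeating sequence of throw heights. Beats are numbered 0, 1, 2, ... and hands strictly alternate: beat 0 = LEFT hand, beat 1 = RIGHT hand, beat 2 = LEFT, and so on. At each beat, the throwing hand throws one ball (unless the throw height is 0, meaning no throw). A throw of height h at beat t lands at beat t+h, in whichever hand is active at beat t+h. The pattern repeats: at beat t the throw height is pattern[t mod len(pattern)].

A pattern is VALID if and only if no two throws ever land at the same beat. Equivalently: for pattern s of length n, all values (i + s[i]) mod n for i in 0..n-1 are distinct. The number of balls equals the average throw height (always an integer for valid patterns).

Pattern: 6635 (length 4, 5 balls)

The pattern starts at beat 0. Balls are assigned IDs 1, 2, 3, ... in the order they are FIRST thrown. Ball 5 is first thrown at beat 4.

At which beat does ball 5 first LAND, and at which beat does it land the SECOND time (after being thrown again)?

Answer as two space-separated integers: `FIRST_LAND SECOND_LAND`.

Answer: 10 13

Derivation:
Beat 0 (L): throw ball1 h=6 -> lands@6:L; in-air after throw: [b1@6:L]
Beat 1 (R): throw ball2 h=6 -> lands@7:R; in-air after throw: [b1@6:L b2@7:R]
Beat 2 (L): throw ball3 h=3 -> lands@5:R; in-air after throw: [b3@5:R b1@6:L b2@7:R]
Beat 3 (R): throw ball4 h=5 -> lands@8:L; in-air after throw: [b3@5:R b1@6:L b2@7:R b4@8:L]
Beat 4 (L): throw ball5 h=6 -> lands@10:L; in-air after throw: [b3@5:R b1@6:L b2@7:R b4@8:L b5@10:L]
Beat 5 (R): throw ball3 h=6 -> lands@11:R; in-air after throw: [b1@6:L b2@7:R b4@8:L b5@10:L b3@11:R]
Beat 6 (L): throw ball1 h=3 -> lands@9:R; in-air after throw: [b2@7:R b4@8:L b1@9:R b5@10:L b3@11:R]
Beat 7 (R): throw ball2 h=5 -> lands@12:L; in-air after throw: [b4@8:L b1@9:R b5@10:L b3@11:R b2@12:L]
Beat 8 (L): throw ball4 h=6 -> lands@14:L; in-air after throw: [b1@9:R b5@10:L b3@11:R b2@12:L b4@14:L]
Beat 9 (R): throw ball1 h=6 -> lands@15:R; in-air after throw: [b5@10:L b3@11:R b2@12:L b4@14:L b1@15:R]
Beat 10 (L): throw ball5 h=3 -> lands@13:R; in-air after throw: [b3@11:R b2@12:L b5@13:R b4@14:L b1@15:R]
Beat 11 (R): throw ball3 h=5 -> lands@16:L; in-air after throw: [b2@12:L b5@13:R b4@14:L b1@15:R b3@16:L]
Ball 5: thrown@4 h=6 -> first land @10; rethrown@10 h=3 -> second land @13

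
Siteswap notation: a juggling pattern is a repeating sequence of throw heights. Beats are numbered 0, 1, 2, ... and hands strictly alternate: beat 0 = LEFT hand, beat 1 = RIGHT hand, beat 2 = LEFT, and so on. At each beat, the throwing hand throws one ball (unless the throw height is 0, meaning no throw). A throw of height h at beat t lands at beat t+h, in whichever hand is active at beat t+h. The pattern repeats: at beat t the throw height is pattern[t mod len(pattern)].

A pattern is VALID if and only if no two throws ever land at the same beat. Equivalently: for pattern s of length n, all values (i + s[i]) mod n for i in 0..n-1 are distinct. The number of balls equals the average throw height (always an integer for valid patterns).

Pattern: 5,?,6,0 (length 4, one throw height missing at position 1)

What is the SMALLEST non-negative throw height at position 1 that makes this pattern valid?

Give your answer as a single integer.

Answer: 1

Derivation:
i=0: (0 + 5) mod 4 = 1
i=1: s[i]=? (unknown)
i=2: (2 + 6) mod 4 = 0
i=3: (3 + 0) mod 4 = 3
Known residues: [0, 1, 3]; need a permutation of 0..3, so missing residue r = 2
Need (1 + s) mod 4 = 2; smallest s = (2 - 1) mod 4 = 1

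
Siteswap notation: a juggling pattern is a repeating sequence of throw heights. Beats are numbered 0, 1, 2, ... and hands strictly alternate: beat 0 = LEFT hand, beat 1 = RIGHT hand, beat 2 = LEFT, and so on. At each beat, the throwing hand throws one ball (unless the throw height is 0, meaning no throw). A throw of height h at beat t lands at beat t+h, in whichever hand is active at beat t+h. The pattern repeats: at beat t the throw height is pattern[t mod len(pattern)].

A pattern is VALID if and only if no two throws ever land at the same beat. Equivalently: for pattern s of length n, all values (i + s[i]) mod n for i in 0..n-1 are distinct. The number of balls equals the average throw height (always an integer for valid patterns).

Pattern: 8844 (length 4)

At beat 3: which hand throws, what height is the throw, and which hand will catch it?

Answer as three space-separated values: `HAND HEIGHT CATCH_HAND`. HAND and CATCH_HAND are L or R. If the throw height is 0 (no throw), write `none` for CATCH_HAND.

Answer: R 4 R

Derivation:
Beat 3: 3 mod 2 = 1, so hand = R
Throw height = pattern[3 mod 4] = pattern[3] = 4
Lands at beat 3+4=7, 7 mod 2 = 1, so catch hand = R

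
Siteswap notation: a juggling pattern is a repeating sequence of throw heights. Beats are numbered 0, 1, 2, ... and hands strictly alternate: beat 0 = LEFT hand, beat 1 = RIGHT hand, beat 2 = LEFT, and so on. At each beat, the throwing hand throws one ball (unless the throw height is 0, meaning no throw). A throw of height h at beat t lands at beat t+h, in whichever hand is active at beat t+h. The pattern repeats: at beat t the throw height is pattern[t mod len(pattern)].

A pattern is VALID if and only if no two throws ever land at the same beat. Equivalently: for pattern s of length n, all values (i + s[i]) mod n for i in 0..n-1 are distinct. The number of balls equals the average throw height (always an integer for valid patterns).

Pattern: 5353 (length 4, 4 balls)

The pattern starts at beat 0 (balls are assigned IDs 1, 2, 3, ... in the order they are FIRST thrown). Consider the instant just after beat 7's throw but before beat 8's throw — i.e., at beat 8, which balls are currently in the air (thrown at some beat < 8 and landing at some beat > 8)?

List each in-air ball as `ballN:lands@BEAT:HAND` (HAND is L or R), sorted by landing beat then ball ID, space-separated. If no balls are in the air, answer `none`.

Answer: ball2:lands@9:R ball3:lands@10:L ball4:lands@11:R

Derivation:
Beat 0 (L): throw ball1 h=5 -> lands@5:R; in-air after throw: [b1@5:R]
Beat 1 (R): throw ball2 h=3 -> lands@4:L; in-air after throw: [b2@4:L b1@5:R]
Beat 2 (L): throw ball3 h=5 -> lands@7:R; in-air after throw: [b2@4:L b1@5:R b3@7:R]
Beat 3 (R): throw ball4 h=3 -> lands@6:L; in-air after throw: [b2@4:L b1@5:R b4@6:L b3@7:R]
Beat 4 (L): throw ball2 h=5 -> lands@9:R; in-air after throw: [b1@5:R b4@6:L b3@7:R b2@9:R]
Beat 5 (R): throw ball1 h=3 -> lands@8:L; in-air after throw: [b4@6:L b3@7:R b1@8:L b2@9:R]
Beat 6 (L): throw ball4 h=5 -> lands@11:R; in-air after throw: [b3@7:R b1@8:L b2@9:R b4@11:R]
Beat 7 (R): throw ball3 h=3 -> lands@10:L; in-air after throw: [b1@8:L b2@9:R b3@10:L b4@11:R]
Beat 8 (L): throw ball1 h=5 -> lands@13:R; in-air after throw: [b2@9:R b3@10:L b4@11:R b1@13:R]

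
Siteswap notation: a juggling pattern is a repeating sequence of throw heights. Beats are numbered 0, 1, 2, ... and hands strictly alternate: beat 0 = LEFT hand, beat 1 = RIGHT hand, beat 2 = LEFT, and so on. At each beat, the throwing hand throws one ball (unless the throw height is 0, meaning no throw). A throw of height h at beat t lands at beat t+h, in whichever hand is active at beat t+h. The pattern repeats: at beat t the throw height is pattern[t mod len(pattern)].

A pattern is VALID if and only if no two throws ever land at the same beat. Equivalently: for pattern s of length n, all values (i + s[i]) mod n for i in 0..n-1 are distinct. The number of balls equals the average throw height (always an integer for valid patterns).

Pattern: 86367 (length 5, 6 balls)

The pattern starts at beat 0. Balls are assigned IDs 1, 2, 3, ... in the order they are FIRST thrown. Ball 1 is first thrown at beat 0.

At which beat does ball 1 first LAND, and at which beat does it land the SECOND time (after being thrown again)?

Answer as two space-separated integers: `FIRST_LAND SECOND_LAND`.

Beat 0 (L): throw ball1 h=8 -> lands@8:L; in-air after throw: [b1@8:L]
Beat 1 (R): throw ball2 h=6 -> lands@7:R; in-air after throw: [b2@7:R b1@8:L]
Beat 2 (L): throw ball3 h=3 -> lands@5:R; in-air after throw: [b3@5:R b2@7:R b1@8:L]
Beat 3 (R): throw ball4 h=6 -> lands@9:R; in-air after throw: [b3@5:R b2@7:R b1@8:L b4@9:R]
Beat 4 (L): throw ball5 h=7 -> lands@11:R; in-air after throw: [b3@5:R b2@7:R b1@8:L b4@9:R b5@11:R]
Beat 5 (R): throw ball3 h=8 -> lands@13:R; in-air after throw: [b2@7:R b1@8:L b4@9:R b5@11:R b3@13:R]
Beat 6 (L): throw ball6 h=6 -> lands@12:L; in-air after throw: [b2@7:R b1@8:L b4@9:R b5@11:R b6@12:L b3@13:R]
Beat 7 (R): throw ball2 h=3 -> lands@10:L; in-air after throw: [b1@8:L b4@9:R b2@10:L b5@11:R b6@12:L b3@13:R]
Beat 8 (L): throw ball1 h=6 -> lands@14:L; in-air after throw: [b4@9:R b2@10:L b5@11:R b6@12:L b3@13:R b1@14:L]
Beat 9 (R): throw ball4 h=7 -> lands@16:L; in-air after throw: [b2@10:L b5@11:R b6@12:L b3@13:R b1@14:L b4@16:L]
Beat 10 (L): throw ball2 h=8 -> lands@18:L; in-air after throw: [b5@11:R b6@12:L b3@13:R b1@14:L b4@16:L b2@18:L]
Beat 11 (R): throw ball5 h=6 -> lands@17:R; in-air after throw: [b6@12:L b3@13:R b1@14:L b4@16:L b5@17:R b2@18:L]
Beat 12 (L): throw ball6 h=3 -> lands@15:R; in-air after throw: [b3@13:R b1@14:L b6@15:R b4@16:L b5@17:R b2@18:L]
Beat 13 (R): throw ball3 h=6 -> lands@19:R; in-air after throw: [b1@14:L b6@15:R b4@16:L b5@17:R b2@18:L b3@19:R]
Beat 14 (L): throw ball1 h=7 -> lands@21:R; in-air after throw: [b6@15:R b4@16:L b5@17:R b2@18:L b3@19:R b1@21:R]
Ball 1: thrown@0 h=8 -> first land @8; rethrown@8 h=6 -> second land @14

Answer: 8 14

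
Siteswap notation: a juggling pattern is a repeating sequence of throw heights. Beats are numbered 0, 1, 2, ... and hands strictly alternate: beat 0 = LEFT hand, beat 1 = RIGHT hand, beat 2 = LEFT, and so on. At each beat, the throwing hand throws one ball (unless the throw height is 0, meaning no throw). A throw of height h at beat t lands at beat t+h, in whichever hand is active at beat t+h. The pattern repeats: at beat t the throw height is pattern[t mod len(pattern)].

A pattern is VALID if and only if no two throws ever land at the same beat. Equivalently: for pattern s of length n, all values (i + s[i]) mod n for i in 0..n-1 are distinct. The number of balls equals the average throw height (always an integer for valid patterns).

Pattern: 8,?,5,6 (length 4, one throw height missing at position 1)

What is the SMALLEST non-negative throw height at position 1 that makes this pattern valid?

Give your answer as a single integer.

Answer: 1

Derivation:
i=0: (0 + 8) mod 4 = 0
i=1: s[i]=? (unknown)
i=2: (2 + 5) mod 4 = 3
i=3: (3 + 6) mod 4 = 1
Known residues: [0, 1, 3]; need a permutation of 0..3, so missing residue r = 2
Need (1 + s) mod 4 = 2; smallest s = (2 - 1) mod 4 = 1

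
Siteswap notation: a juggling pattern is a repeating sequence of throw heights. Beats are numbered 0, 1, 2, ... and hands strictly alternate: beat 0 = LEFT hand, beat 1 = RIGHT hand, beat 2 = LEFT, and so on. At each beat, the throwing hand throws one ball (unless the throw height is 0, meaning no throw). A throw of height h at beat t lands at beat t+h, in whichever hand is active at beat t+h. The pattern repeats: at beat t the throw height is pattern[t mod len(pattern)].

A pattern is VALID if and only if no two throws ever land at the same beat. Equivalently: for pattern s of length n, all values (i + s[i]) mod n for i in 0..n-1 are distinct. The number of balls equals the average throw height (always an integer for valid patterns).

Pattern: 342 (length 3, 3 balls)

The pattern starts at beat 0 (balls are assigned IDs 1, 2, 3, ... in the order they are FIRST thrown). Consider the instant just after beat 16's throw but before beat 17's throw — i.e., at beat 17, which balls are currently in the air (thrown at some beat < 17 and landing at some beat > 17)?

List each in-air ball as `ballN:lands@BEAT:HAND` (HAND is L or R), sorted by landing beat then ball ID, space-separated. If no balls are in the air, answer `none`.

Answer: ball1:lands@18:L ball3:lands@20:L

Derivation:
Beat 0 (L): throw ball1 h=3 -> lands@3:R; in-air after throw: [b1@3:R]
Beat 1 (R): throw ball2 h=4 -> lands@5:R; in-air after throw: [b1@3:R b2@5:R]
Beat 2 (L): throw ball3 h=2 -> lands@4:L; in-air after throw: [b1@3:R b3@4:L b2@5:R]
Beat 3 (R): throw ball1 h=3 -> lands@6:L; in-air after throw: [b3@4:L b2@5:R b1@6:L]
Beat 4 (L): throw ball3 h=4 -> lands@8:L; in-air after throw: [b2@5:R b1@6:L b3@8:L]
Beat 5 (R): throw ball2 h=2 -> lands@7:R; in-air after throw: [b1@6:L b2@7:R b3@8:L]
Beat 6 (L): throw ball1 h=3 -> lands@9:R; in-air after throw: [b2@7:R b3@8:L b1@9:R]
Beat 7 (R): throw ball2 h=4 -> lands@11:R; in-air after throw: [b3@8:L b1@9:R b2@11:R]
Beat 8 (L): throw ball3 h=2 -> lands@10:L; in-air after throw: [b1@9:R b3@10:L b2@11:R]
Beat 9 (R): throw ball1 h=3 -> lands@12:L; in-air after throw: [b3@10:L b2@11:R b1@12:L]
Beat 10 (L): throw ball3 h=4 -> lands@14:L; in-air after throw: [b2@11:R b1@12:L b3@14:L]
Beat 11 (R): throw ball2 h=2 -> lands@13:R; in-air after throw: [b1@12:L b2@13:R b3@14:L]
Beat 12 (L): throw ball1 h=3 -> lands@15:R; in-air after throw: [b2@13:R b3@14:L b1@15:R]
Beat 13 (R): throw ball2 h=4 -> lands@17:R; in-air after throw: [b3@14:L b1@15:R b2@17:R]
Beat 14 (L): throw ball3 h=2 -> lands@16:L; in-air after throw: [b1@15:R b3@16:L b2@17:R]
Beat 15 (R): throw ball1 h=3 -> lands@18:L; in-air after throw: [b3@16:L b2@17:R b1@18:L]
Beat 16 (L): throw ball3 h=4 -> lands@20:L; in-air after throw: [b2@17:R b1@18:L b3@20:L]
Beat 17 (R): throw ball2 h=2 -> lands@19:R; in-air after throw: [b1@18:L b2@19:R b3@20:L]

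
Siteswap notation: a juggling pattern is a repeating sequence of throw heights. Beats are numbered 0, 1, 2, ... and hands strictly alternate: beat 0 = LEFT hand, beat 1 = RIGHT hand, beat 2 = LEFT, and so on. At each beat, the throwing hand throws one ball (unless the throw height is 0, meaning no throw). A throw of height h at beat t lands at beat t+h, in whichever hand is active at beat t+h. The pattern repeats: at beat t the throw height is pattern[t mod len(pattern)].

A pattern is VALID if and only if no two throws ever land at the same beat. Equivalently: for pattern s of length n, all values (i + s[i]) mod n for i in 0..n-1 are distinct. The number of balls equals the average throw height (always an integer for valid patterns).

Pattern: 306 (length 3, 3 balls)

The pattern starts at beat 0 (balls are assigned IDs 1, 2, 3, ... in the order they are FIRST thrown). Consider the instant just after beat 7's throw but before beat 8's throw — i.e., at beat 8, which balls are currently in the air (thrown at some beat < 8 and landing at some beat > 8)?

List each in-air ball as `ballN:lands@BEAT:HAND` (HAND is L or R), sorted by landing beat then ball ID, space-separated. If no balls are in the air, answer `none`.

Beat 0 (L): throw ball1 h=3 -> lands@3:R; in-air after throw: [b1@3:R]
Beat 2 (L): throw ball2 h=6 -> lands@8:L; in-air after throw: [b1@3:R b2@8:L]
Beat 3 (R): throw ball1 h=3 -> lands@6:L; in-air after throw: [b1@6:L b2@8:L]
Beat 5 (R): throw ball3 h=6 -> lands@11:R; in-air after throw: [b1@6:L b2@8:L b3@11:R]
Beat 6 (L): throw ball1 h=3 -> lands@9:R; in-air after throw: [b2@8:L b1@9:R b3@11:R]
Beat 8 (L): throw ball2 h=6 -> lands@14:L; in-air after throw: [b1@9:R b3@11:R b2@14:L]

Answer: ball1:lands@9:R ball3:lands@11:R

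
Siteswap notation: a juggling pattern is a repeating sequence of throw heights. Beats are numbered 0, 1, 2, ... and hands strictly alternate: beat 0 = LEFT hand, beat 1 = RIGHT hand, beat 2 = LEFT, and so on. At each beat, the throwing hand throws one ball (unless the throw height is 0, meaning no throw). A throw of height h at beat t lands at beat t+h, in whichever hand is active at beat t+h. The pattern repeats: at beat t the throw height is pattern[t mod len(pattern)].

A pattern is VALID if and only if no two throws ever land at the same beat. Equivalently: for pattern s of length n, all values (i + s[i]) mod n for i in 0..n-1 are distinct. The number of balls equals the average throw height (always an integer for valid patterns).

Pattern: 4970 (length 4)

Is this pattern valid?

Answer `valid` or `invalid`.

i=0: (i + s[i]) mod n = (0 + 4) mod 4 = 0
i=1: (i + s[i]) mod n = (1 + 9) mod 4 = 2
i=2: (i + s[i]) mod n = (2 + 7) mod 4 = 1
i=3: (i + s[i]) mod n = (3 + 0) mod 4 = 3
Residues: [0, 2, 1, 3], distinct: True

Answer: valid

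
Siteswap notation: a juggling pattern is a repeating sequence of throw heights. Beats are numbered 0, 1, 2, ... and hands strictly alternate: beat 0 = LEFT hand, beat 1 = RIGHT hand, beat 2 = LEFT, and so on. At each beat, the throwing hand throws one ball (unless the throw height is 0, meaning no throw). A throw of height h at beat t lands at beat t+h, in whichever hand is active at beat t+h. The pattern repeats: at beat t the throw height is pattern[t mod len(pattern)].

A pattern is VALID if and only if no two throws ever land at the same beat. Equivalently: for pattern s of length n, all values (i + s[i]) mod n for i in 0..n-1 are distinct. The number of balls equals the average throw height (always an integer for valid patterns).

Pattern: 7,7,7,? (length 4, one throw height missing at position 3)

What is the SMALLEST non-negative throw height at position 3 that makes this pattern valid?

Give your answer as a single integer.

i=0: (0 + 7) mod 4 = 3
i=1: (1 + 7) mod 4 = 0
i=2: (2 + 7) mod 4 = 1
i=3: s[i]=? (unknown)
Known residues: [0, 1, 3]; need a permutation of 0..3, so missing residue r = 2
Need (3 + s) mod 4 = 2; smallest s = (2 - 3) mod 4 = 3

Answer: 3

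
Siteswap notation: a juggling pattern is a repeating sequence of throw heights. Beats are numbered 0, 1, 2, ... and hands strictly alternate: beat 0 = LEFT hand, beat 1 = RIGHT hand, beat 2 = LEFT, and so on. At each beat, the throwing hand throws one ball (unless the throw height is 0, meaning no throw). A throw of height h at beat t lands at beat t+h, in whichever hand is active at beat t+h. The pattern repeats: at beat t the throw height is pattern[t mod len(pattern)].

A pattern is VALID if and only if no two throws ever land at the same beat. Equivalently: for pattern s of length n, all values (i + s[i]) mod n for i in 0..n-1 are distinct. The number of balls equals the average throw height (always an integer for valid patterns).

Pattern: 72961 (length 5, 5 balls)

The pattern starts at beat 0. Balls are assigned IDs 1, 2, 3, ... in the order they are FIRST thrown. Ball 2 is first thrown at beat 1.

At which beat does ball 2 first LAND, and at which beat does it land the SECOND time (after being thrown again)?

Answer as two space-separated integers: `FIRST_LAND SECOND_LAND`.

Beat 0 (L): throw ball1 h=7 -> lands@7:R; in-air after throw: [b1@7:R]
Beat 1 (R): throw ball2 h=2 -> lands@3:R; in-air after throw: [b2@3:R b1@7:R]
Beat 2 (L): throw ball3 h=9 -> lands@11:R; in-air after throw: [b2@3:R b1@7:R b3@11:R]
Beat 3 (R): throw ball2 h=6 -> lands@9:R; in-air after throw: [b1@7:R b2@9:R b3@11:R]
Beat 4 (L): throw ball4 h=1 -> lands@5:R; in-air after throw: [b4@5:R b1@7:R b2@9:R b3@11:R]
Beat 5 (R): throw ball4 h=7 -> lands@12:L; in-air after throw: [b1@7:R b2@9:R b3@11:R b4@12:L]
Beat 6 (L): throw ball5 h=2 -> lands@8:L; in-air after throw: [b1@7:R b5@8:L b2@9:R b3@11:R b4@12:L]
Beat 7 (R): throw ball1 h=9 -> lands@16:L; in-air after throw: [b5@8:L b2@9:R b3@11:R b4@12:L b1@16:L]
Beat 8 (L): throw ball5 h=6 -> lands@14:L; in-air after throw: [b2@9:R b3@11:R b4@12:L b5@14:L b1@16:L]
Beat 9 (R): throw ball2 h=1 -> lands@10:L; in-air after throw: [b2@10:L b3@11:R b4@12:L b5@14:L b1@16:L]
Ball 2: thrown@1 h=2 -> first land @3; rethrown@3 h=6 -> second land @9

Answer: 3 9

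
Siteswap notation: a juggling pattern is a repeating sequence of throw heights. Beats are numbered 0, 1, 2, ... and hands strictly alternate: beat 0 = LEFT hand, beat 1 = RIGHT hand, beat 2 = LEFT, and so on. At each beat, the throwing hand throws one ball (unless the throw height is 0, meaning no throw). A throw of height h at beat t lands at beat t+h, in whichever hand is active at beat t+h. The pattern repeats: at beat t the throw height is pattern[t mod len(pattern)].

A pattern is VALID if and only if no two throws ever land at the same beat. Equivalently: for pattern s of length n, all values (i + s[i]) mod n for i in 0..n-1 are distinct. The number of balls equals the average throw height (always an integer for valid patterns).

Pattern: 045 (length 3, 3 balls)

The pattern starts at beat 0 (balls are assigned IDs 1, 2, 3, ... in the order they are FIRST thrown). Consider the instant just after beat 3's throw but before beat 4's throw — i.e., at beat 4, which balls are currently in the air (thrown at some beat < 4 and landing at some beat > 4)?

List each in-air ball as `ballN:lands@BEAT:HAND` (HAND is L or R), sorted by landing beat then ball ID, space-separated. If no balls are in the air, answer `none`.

Answer: ball1:lands@5:R ball2:lands@7:R

Derivation:
Beat 1 (R): throw ball1 h=4 -> lands@5:R; in-air after throw: [b1@5:R]
Beat 2 (L): throw ball2 h=5 -> lands@7:R; in-air after throw: [b1@5:R b2@7:R]
Beat 4 (L): throw ball3 h=4 -> lands@8:L; in-air after throw: [b1@5:R b2@7:R b3@8:L]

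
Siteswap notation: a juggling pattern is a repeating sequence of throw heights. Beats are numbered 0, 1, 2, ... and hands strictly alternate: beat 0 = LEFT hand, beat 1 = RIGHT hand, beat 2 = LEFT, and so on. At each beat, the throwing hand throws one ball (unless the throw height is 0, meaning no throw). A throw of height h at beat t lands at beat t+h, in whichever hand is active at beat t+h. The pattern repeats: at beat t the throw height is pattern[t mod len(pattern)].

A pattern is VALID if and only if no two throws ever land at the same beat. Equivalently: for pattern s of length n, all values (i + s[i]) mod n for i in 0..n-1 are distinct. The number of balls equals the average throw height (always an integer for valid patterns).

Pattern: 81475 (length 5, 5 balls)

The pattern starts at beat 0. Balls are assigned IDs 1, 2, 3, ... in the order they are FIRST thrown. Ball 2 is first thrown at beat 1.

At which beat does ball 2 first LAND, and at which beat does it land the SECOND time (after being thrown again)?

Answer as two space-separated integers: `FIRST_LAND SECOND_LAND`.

Beat 0 (L): throw ball1 h=8 -> lands@8:L; in-air after throw: [b1@8:L]
Beat 1 (R): throw ball2 h=1 -> lands@2:L; in-air after throw: [b2@2:L b1@8:L]
Beat 2 (L): throw ball2 h=4 -> lands@6:L; in-air after throw: [b2@6:L b1@8:L]
Beat 3 (R): throw ball3 h=7 -> lands@10:L; in-air after throw: [b2@6:L b1@8:L b3@10:L]
Beat 4 (L): throw ball4 h=5 -> lands@9:R; in-air after throw: [b2@6:L b1@8:L b4@9:R b3@10:L]
Beat 5 (R): throw ball5 h=8 -> lands@13:R; in-air after throw: [b2@6:L b1@8:L b4@9:R b3@10:L b5@13:R]
Beat 6 (L): throw ball2 h=1 -> lands@7:R; in-air after throw: [b2@7:R b1@8:L b4@9:R b3@10:L b5@13:R]
Ball 2: thrown@1 h=1 -> first land @2; rethrown@2 h=4 -> second land @6

Answer: 2 6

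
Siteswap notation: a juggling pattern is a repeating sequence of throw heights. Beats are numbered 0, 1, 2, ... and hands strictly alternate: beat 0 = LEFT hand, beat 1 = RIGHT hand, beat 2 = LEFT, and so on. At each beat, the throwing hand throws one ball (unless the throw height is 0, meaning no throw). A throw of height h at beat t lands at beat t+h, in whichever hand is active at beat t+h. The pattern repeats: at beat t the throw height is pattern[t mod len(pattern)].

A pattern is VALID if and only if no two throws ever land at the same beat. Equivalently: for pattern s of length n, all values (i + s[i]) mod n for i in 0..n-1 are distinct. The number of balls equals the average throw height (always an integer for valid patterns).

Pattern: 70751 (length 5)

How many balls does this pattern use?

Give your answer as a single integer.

Answer: 4

Derivation:
Pattern = [7, 0, 7, 5, 1], length n = 5
  position 0: throw height = 7, running sum = 7
  position 1: throw height = 0, running sum = 7
  position 2: throw height = 7, running sum = 14
  position 3: throw height = 5, running sum = 19
  position 4: throw height = 1, running sum = 20
Total sum = 20; balls = sum / n = 20 / 5 = 4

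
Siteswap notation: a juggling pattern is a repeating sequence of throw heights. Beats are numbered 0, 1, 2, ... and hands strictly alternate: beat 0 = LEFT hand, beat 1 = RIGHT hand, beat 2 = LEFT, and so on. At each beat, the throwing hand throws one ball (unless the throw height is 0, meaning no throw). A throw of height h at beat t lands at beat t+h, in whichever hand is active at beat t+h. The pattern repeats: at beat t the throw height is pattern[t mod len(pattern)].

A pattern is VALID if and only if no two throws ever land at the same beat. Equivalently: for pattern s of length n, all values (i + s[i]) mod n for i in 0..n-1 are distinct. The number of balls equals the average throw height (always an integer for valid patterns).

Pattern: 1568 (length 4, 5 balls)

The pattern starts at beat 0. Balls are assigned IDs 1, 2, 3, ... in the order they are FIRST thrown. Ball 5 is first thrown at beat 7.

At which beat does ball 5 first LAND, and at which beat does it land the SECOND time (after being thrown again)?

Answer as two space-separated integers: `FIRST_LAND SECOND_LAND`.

Beat 0 (L): throw ball1 h=1 -> lands@1:R; in-air after throw: [b1@1:R]
Beat 1 (R): throw ball1 h=5 -> lands@6:L; in-air after throw: [b1@6:L]
Beat 2 (L): throw ball2 h=6 -> lands@8:L; in-air after throw: [b1@6:L b2@8:L]
Beat 3 (R): throw ball3 h=8 -> lands@11:R; in-air after throw: [b1@6:L b2@8:L b3@11:R]
Beat 4 (L): throw ball4 h=1 -> lands@5:R; in-air after throw: [b4@5:R b1@6:L b2@8:L b3@11:R]
Beat 5 (R): throw ball4 h=5 -> lands@10:L; in-air after throw: [b1@6:L b2@8:L b4@10:L b3@11:R]
Beat 6 (L): throw ball1 h=6 -> lands@12:L; in-air after throw: [b2@8:L b4@10:L b3@11:R b1@12:L]
Beat 7 (R): throw ball5 h=8 -> lands@15:R; in-air after throw: [b2@8:L b4@10:L b3@11:R b1@12:L b5@15:R]
Beat 8 (L): throw ball2 h=1 -> lands@9:R; in-air after throw: [b2@9:R b4@10:L b3@11:R b1@12:L b5@15:R]
Beat 9 (R): throw ball2 h=5 -> lands@14:L; in-air after throw: [b4@10:L b3@11:R b1@12:L b2@14:L b5@15:R]
Beat 10 (L): throw ball4 h=6 -> lands@16:L; in-air after throw: [b3@11:R b1@12:L b2@14:L b5@15:R b4@16:L]
Beat 11 (R): throw ball3 h=8 -> lands@19:R; in-air after throw: [b1@12:L b2@14:L b5@15:R b4@16:L b3@19:R]
Beat 12 (L): throw ball1 h=1 -> lands@13:R; in-air after throw: [b1@13:R b2@14:L b5@15:R b4@16:L b3@19:R]
Beat 13 (R): throw ball1 h=5 -> lands@18:L; in-air after throw: [b2@14:L b5@15:R b4@16:L b1@18:L b3@19:R]
Beat 14 (L): throw ball2 h=6 -> lands@20:L; in-air after throw: [b5@15:R b4@16:L b1@18:L b3@19:R b2@20:L]
Beat 15 (R): throw ball5 h=8 -> lands@23:R; in-air after throw: [b4@16:L b1@18:L b3@19:R b2@20:L b5@23:R]
Beat 16 (L): throw ball4 h=1 -> lands@17:R; in-air after throw: [b4@17:R b1@18:L b3@19:R b2@20:L b5@23:R]
Beat 17 (R): throw ball4 h=5 -> lands@22:L; in-air after throw: [b1@18:L b3@19:R b2@20:L b4@22:L b5@23:R]
Beat 18 (L): throw ball1 h=6 -> lands@24:L; in-air after throw: [b3@19:R b2@20:L b4@22:L b5@23:R b1@24:L]
Beat 19 (R): throw ball3 h=8 -> lands@27:R; in-air after throw: [b2@20:L b4@22:L b5@23:R b1@24:L b3@27:R]
Beat 20 (L): throw ball2 h=1 -> lands@21:R; in-air after throw: [b2@21:R b4@22:L b5@23:R b1@24:L b3@27:R]
Beat 21 (R): throw ball2 h=5 -> lands@26:L; in-air after throw: [b4@22:L b5@23:R b1@24:L b2@26:L b3@27:R]
Beat 22 (L): throw ball4 h=6 -> lands@28:L; in-air after throw: [b5@23:R b1@24:L b2@26:L b3@27:R b4@28:L]
Beat 23 (R): throw ball5 h=8 -> lands@31:R; in-air after throw: [b1@24:L b2@26:L b3@27:R b4@28:L b5@31:R]
Ball 5: thrown@7 h=8 -> first land @15; rethrown@15 h=8 -> second land @23

Answer: 15 23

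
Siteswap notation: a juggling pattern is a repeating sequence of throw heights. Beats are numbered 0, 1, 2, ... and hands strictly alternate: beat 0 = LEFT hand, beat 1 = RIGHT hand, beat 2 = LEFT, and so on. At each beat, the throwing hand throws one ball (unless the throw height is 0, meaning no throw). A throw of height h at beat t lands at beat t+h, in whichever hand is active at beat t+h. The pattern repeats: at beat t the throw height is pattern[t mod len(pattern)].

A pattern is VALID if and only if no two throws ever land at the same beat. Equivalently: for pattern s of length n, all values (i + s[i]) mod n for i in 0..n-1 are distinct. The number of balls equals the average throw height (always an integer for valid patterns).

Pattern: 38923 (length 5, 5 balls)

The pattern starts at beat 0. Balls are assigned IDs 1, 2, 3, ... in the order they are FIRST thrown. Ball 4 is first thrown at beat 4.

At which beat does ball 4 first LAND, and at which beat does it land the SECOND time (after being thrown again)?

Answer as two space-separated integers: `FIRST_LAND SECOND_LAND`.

Answer: 7 16

Derivation:
Beat 0 (L): throw ball1 h=3 -> lands@3:R; in-air after throw: [b1@3:R]
Beat 1 (R): throw ball2 h=8 -> lands@9:R; in-air after throw: [b1@3:R b2@9:R]
Beat 2 (L): throw ball3 h=9 -> lands@11:R; in-air after throw: [b1@3:R b2@9:R b3@11:R]
Beat 3 (R): throw ball1 h=2 -> lands@5:R; in-air after throw: [b1@5:R b2@9:R b3@11:R]
Beat 4 (L): throw ball4 h=3 -> lands@7:R; in-air after throw: [b1@5:R b4@7:R b2@9:R b3@11:R]
Beat 5 (R): throw ball1 h=3 -> lands@8:L; in-air after throw: [b4@7:R b1@8:L b2@9:R b3@11:R]
Beat 6 (L): throw ball5 h=8 -> lands@14:L; in-air after throw: [b4@7:R b1@8:L b2@9:R b3@11:R b5@14:L]
Beat 7 (R): throw ball4 h=9 -> lands@16:L; in-air after throw: [b1@8:L b2@9:R b3@11:R b5@14:L b4@16:L]
Beat 8 (L): throw ball1 h=2 -> lands@10:L; in-air after throw: [b2@9:R b1@10:L b3@11:R b5@14:L b4@16:L]
Beat 9 (R): throw ball2 h=3 -> lands@12:L; in-air after throw: [b1@10:L b3@11:R b2@12:L b5@14:L b4@16:L]
Beat 10 (L): throw ball1 h=3 -> lands@13:R; in-air after throw: [b3@11:R b2@12:L b1@13:R b5@14:L b4@16:L]
Beat 11 (R): throw ball3 h=8 -> lands@19:R; in-air after throw: [b2@12:L b1@13:R b5@14:L b4@16:L b3@19:R]
Beat 12 (L): throw ball2 h=9 -> lands@21:R; in-air after throw: [b1@13:R b5@14:L b4@16:L b3@19:R b2@21:R]
Beat 13 (R): throw ball1 h=2 -> lands@15:R; in-air after throw: [b5@14:L b1@15:R b4@16:L b3@19:R b2@21:R]
Beat 14 (L): throw ball5 h=3 -> lands@17:R; in-air after throw: [b1@15:R b4@16:L b5@17:R b3@19:R b2@21:R]
Beat 15 (R): throw ball1 h=3 -> lands@18:L; in-air after throw: [b4@16:L b5@17:R b1@18:L b3@19:R b2@21:R]
Ball 4: thrown@4 h=3 -> first land @7; rethrown@7 h=9 -> second land @16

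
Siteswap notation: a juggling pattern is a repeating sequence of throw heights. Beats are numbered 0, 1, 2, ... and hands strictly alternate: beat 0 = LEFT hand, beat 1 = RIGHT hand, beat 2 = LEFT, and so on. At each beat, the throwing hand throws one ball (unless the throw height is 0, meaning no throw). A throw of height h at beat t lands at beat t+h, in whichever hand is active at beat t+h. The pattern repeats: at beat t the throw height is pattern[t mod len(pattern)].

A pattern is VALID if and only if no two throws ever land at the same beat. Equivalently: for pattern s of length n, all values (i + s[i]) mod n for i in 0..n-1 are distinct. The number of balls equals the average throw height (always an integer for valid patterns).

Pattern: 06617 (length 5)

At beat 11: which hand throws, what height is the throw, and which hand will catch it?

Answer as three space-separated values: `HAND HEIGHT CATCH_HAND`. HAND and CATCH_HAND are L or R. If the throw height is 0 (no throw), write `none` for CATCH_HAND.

Beat 11: 11 mod 2 = 1, so hand = R
Throw height = pattern[11 mod 5] = pattern[1] = 6
Lands at beat 11+6=17, 17 mod 2 = 1, so catch hand = R

Answer: R 6 R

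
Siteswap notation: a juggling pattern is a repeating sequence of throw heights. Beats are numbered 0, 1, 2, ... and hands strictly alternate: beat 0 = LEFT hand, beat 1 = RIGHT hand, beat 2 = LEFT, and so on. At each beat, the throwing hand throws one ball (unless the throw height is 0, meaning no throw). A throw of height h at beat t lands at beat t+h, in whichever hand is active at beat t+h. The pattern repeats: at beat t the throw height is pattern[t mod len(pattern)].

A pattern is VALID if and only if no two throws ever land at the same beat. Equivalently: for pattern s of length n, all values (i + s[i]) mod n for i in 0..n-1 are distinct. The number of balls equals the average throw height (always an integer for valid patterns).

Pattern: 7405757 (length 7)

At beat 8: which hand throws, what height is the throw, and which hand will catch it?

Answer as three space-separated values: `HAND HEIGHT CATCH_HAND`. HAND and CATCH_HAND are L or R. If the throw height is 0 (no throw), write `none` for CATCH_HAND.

Answer: L 4 L

Derivation:
Beat 8: 8 mod 2 = 0, so hand = L
Throw height = pattern[8 mod 7] = pattern[1] = 4
Lands at beat 8+4=12, 12 mod 2 = 0, so catch hand = L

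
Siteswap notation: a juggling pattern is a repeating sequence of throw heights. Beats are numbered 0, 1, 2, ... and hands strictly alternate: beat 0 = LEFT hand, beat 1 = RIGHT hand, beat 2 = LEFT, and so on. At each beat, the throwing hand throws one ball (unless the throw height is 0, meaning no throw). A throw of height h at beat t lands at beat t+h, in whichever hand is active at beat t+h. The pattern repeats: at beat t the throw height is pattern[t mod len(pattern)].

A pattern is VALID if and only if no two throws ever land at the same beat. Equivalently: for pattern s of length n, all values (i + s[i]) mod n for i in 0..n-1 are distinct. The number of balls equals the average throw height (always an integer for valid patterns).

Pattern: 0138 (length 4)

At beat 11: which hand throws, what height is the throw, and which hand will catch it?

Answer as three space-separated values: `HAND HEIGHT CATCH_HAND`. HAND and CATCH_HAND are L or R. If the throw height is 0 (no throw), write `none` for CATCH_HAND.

Answer: R 8 R

Derivation:
Beat 11: 11 mod 2 = 1, so hand = R
Throw height = pattern[11 mod 4] = pattern[3] = 8
Lands at beat 11+8=19, 19 mod 2 = 1, so catch hand = R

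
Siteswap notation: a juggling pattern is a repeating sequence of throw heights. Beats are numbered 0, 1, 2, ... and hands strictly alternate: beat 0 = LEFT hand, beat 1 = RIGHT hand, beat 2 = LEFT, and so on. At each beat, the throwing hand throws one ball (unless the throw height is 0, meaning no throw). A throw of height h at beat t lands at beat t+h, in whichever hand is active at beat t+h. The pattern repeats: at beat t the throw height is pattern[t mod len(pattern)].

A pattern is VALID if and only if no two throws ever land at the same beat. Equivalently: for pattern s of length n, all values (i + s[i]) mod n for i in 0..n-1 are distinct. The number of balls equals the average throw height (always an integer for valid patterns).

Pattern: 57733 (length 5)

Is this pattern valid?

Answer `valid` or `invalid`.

Answer: valid

Derivation:
i=0: (i + s[i]) mod n = (0 + 5) mod 5 = 0
i=1: (i + s[i]) mod n = (1 + 7) mod 5 = 3
i=2: (i + s[i]) mod n = (2 + 7) mod 5 = 4
i=3: (i + s[i]) mod n = (3 + 3) mod 5 = 1
i=4: (i + s[i]) mod n = (4 + 3) mod 5 = 2
Residues: [0, 3, 4, 1, 2], distinct: True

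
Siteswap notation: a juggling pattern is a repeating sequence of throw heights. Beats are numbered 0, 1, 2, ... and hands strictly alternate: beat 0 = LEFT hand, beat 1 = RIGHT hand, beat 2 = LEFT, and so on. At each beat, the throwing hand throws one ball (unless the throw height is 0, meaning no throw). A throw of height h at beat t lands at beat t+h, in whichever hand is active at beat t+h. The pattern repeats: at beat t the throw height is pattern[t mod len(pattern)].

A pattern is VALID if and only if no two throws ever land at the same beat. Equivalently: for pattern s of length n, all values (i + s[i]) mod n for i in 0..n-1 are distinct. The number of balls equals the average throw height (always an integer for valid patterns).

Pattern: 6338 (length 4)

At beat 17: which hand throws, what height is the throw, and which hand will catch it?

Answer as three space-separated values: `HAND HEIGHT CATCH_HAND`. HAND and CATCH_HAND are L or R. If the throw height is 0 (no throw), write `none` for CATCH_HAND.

Answer: R 3 L

Derivation:
Beat 17: 17 mod 2 = 1, so hand = R
Throw height = pattern[17 mod 4] = pattern[1] = 3
Lands at beat 17+3=20, 20 mod 2 = 0, so catch hand = L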